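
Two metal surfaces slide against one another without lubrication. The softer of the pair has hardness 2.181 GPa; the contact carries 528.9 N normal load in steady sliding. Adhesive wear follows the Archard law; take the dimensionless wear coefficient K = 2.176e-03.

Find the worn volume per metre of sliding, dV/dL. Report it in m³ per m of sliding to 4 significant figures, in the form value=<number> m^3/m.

Intermediate values are shown rounded — each operation carries full float precision — one final rounding, at four significant digits.
Convert: Hardness H = 2.181 GPa = 2.181e+09 Pa.
Working in SI base units: W = 528.9 N, H = 2.181e+09 Pa, K = 2.176e-03.
Rate of wear dV/dL = K·W/H, so: 2.176e-03 · 528.9 / 2.181e+09 = 5.277e-10 m³/m.

value=5.277e-10 m^3/m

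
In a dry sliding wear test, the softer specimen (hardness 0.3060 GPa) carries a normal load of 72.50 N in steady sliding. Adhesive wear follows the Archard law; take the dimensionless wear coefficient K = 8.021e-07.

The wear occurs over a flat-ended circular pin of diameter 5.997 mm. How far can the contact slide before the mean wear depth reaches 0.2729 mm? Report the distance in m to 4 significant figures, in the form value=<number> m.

value=4.056e+04 m

All arithmetic carries full float precision. Quoted intermediates are rounded, and one final rounding, at four significant digits.
Convert: Hardness H = 0.3060 GPa = 3.060e+08 Pa.
Convert: Pin diameter d = 5.997 mm = 0.005997 m. Contact area A = π·d²/4 = π·(0.005997 m)²/4 = 2.825e-05 m².
Convert: Depth limit h_lim = 0.2729 mm = 2.729e-04 m.
In SI base units: W = 72.50 N, H = 3.060e+08 Pa, K = 8.021e-07.
At the depth limit, V_lim = h_lim·A = 2.729e-04 · 2.825e-05 = 7.708e-09 m³.
Life L = V_lim·H/(K·W) = 7.708e-09 · 3.060e+08 / (8.021e-07 · 72.50) = 4.056e+04 m.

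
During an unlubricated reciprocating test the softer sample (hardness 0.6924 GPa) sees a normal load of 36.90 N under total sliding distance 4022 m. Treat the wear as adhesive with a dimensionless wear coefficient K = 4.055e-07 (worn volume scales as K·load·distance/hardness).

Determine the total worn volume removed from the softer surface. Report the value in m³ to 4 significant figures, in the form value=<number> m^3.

Displayed values are rounded — the algebra runs at full precision — a lone final rounding: 4 significant figures.
Convert: Hardness H = 0.6924 GPa = 6.924e+08 Pa.
Collected in SI base units: W = 36.90 N, H = 6.924e+08 Pa, K = 4.055e-07.
Volume removed: V = K·W·L/H = 4.055e-07 · 36.90 · 4022 / 6.924e+08 = 8.692e-11 m³.

value=8.692e-11 m^3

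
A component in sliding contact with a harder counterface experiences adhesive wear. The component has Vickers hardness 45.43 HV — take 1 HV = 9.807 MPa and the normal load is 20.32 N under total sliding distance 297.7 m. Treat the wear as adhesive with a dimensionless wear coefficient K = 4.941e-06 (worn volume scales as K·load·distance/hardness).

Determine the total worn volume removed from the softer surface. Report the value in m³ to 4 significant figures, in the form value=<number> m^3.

value=6.709e-11 m^3

The intermediates appear rounded; the algebra keeps full float precision. Rounded once at the end to four significant figures.
Convert: Hardness H = 45.43 HV × 9.807 MPa/HV = 445.5 MPa = 4.455e+08 Pa.
Restated in SI base units: W = 20.32 N, H = 4.455e+08 Pa, K = 4.941e-06.
Worn volume V = K·W·L/H = 4.941e-06 · 20.32 · 297.7 / 4.455e+08 = 6.709e-11 m³.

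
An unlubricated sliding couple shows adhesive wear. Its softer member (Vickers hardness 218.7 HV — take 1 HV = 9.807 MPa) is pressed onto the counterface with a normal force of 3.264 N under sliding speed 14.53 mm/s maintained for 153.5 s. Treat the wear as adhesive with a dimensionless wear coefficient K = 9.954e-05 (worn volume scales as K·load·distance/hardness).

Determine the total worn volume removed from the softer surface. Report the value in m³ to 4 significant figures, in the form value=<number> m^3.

All arithmetic runs at full precision; quoted intermediates are rounded — one last rounding: 4 significant digits.
Sliding speed v = 14.53 mm/s = 0.01453 m/s. Distance covered L = v·t = 0.01453 m/s × 153.5 s = 2.230 m.
Hardness H = 218.7 HV × 9.807 MPa/HV = 2145 MPa = 2.145e+09 Pa.
In SI base units: W = 3.264 N, H = 2.145e+09 Pa, K = 9.954e-05.
Volume removed: V = K·W·L/H = 9.954e-05 · 3.264 · 2.230 / 2.145e+09 = 3.379e-13 m³.

value=3.379e-13 m^3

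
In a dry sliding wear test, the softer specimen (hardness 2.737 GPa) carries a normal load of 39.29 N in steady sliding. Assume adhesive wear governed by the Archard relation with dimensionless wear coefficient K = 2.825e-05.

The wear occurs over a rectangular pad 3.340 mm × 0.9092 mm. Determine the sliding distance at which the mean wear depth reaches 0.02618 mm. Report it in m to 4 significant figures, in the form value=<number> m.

Intermediates are shown rounded — every step holds full precision, and a lone final rounding to four significant digits.
Hardness H = 2.737 GPa = 2.737e+09 Pa.
Pad sides 3.340 mm × 0.9092 mm = 3.340e-03 m × 9.092e-04 m. Contact area A = 3.340e-03 m × 9.092e-04 m = 3.037e-06 m².
Depth limit h_lim = 0.02618 mm = 2.618e-05 m.
Restated in SI base units: W = 39.29 N, H = 2.737e+09 Pa, K = 2.825e-05.
Wearable volume V_lim = h_lim·A = 2.618e-05 · 3.037e-06 = 7.950e-11 m³.
Inverting, life L = V_lim·H/(K·W) = 7.950e-11 · 2.737e+09 / (2.825e-05 · 39.29) = 196.0 m.

value=196.0 m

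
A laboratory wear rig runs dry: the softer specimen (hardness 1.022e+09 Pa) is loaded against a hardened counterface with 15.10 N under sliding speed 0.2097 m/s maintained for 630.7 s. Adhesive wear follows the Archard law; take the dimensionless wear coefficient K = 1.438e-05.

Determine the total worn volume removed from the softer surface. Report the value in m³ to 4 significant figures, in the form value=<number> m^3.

Every step carries exact precision — the intermediates are printed rounded, and rounded once at the end: four significant figures.
The distance L = v·t = 0.2097 m/s × 630.7 s = 132.3 m.
Restated in SI base units: W = 15.10 N, H = 1.022e+09 Pa, K = 1.438e-05.
Wear volume V = K·W·L/H = 1.438e-05 · 15.10 · 132.3 / 1.022e+09 = 2.810e-11 m³.

value=2.810e-11 m^3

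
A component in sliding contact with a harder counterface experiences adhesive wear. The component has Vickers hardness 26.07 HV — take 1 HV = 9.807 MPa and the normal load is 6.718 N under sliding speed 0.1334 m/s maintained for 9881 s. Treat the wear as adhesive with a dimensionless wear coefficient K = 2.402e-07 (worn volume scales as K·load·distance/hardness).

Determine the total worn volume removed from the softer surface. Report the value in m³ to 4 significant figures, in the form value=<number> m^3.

value=8.319e-12 m^3

Displayed values are rounded; every step maintains full float precision. Rounded just once: 4 significant figures.
Convert: Sliding distance L = v·t = 0.1334 m/s × 9881 s = 1318 m.
Convert: Hardness H = 26.07 HV × 9.807 MPa/HV = 255.7 MPa = 2.557e+08 Pa.
Working in SI base units: W = 6.718 N, H = 2.557e+08 Pa, K = 2.402e-07.
Apply Archard: V = K·W·L/H = 2.402e-07 · 6.718 · 1318 / 2.557e+08 = 8.319e-12 m³.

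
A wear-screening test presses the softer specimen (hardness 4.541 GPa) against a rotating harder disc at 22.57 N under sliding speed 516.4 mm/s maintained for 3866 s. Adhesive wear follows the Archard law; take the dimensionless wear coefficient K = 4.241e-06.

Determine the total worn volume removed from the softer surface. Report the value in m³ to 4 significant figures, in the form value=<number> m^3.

value=4.208e-11 m^3

Quoted intermediates are rounded, and all arithmetic keeps full float precision, and one last rounding: 4 significant digits.
Sliding speed v = 516.4 mm/s = 0.5164 m/s. Sliding distance L = v·t = 0.5164 m/s × 3866 s = 1996 m.
Hardness H = 4.541 GPa = 4.541e+09 Pa.
Expressed in SI base units: W = 22.57 N, H = 4.541e+09 Pa, K = 4.241e-06.
Archard relation: V = K·W·L/H = 4.241e-06 · 22.57 · 1996 / 4.541e+09 = 4.208e-11 m³.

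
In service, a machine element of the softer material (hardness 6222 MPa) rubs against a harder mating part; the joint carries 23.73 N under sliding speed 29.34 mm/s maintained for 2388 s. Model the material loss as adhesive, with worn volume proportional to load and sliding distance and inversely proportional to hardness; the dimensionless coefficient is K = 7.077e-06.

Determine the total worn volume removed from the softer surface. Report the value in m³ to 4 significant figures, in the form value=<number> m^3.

The algebra maintains full float precision — displayed values are rounded — a single final rounding: four significant figures.
Convert: Sliding speed v = 29.34 mm/s = 0.02934 m/s. The distance L = v·t = 0.02934 m/s × 2388 s = 70.06 m.
Convert: Hardness H = 6222 MPa = 6.222e+09 Pa.
In SI base units: W = 23.73 N, H = 6.222e+09 Pa, K = 7.077e-06.
By Archard's law, V = K·W·L/H = 7.077e-06 · 23.73 · 70.06 / 6.222e+09 = 1.891e-12 m³.

value=1.891e-12 m^3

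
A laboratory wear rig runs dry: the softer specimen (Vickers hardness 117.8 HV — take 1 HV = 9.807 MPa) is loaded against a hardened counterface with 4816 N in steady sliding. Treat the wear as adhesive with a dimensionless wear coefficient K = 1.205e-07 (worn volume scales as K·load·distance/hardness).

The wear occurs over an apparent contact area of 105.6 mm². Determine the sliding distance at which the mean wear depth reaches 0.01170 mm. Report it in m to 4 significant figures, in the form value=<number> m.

value=2460 m

Quoted intermediates are rounded. All working math carries full precision; a single final rounding, at four significant digits.
Hardness H = 117.8 HV × 9.807 MPa/HV = 1155 MPa = 1.155e+09 Pa.
Contact area A = 105.6 mm² = 1.056e-04 m².
Depth limit h_lim = 0.01170 mm = 1.170e-05 m.
Working in SI base units: W = 4816 N, H = 1.155e+09 Pa, K = 1.205e-07.
Permissible volume V_lim = h_lim·A = 1.170e-05 · 1.056e-04 = 1.236e-09 m³.
Thus life L = V_lim·H/(K·W) = 1.236e-09 · 1.155e+09 / (1.205e-07 · 4816) = 2460 m.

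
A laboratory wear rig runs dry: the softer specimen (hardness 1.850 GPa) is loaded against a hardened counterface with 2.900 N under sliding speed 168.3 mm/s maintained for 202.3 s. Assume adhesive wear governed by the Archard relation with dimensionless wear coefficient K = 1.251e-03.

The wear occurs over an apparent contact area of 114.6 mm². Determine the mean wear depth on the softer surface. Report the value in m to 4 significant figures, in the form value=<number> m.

value=5.826e-07 m

Intermediate values appear rounded. The computation carries exact precision — a single final rounding to four significant figures.
Convert: Sliding speed v = 168.3 mm/s = 0.1683 m/s. Total distance L = v·t = 0.1683 m/s × 202.3 s = 34.05 m.
Convert: Hardness H = 1.850 GPa = 1.850e+09 Pa.
Convert: Contact area A = 114.6 mm² = 1.146e-04 m².
In SI base units, W = 2.900 N, H = 1.850e+09 Pa, K = 1.251e-03.
By Archard's law, V = K·W·L/H = 1.251e-03 · 2.900 · 34.05 / 1.850e+09 = 6.677e-11 m³.
Depth of wear h = V/A = 6.677e-11 / 1.146e-04 = 5.826e-07 m.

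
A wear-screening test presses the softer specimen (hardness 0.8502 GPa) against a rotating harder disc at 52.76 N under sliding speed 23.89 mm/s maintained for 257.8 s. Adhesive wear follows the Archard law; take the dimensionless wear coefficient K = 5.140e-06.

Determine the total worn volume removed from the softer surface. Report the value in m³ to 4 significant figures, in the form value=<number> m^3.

value=1.964e-12 m^3

Each operation keeps full float precision, and intermediates are shown rounded; one last rounding to 4 significant digits.
Convert: Sliding speed v = 23.89 mm/s = 0.02389 m/s. Distance covered L = v·t = 0.02389 m/s × 257.8 s = 6.159 m.
Convert: Hardness H = 0.8502 GPa = 8.502e+08 Pa.
As SI base values: W = 52.76 N, H = 8.502e+08 Pa, K = 5.140e-06.
Archard relation: V = K·W·L/H = 5.140e-06 · 52.76 · 6.159 / 8.502e+08 = 1.964e-12 m³.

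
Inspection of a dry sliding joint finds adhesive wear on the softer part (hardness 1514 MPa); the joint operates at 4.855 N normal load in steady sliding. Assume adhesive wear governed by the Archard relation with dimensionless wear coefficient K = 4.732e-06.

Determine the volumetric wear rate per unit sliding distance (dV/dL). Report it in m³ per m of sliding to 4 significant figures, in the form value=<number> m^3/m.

value=1.517e-14 m^3/m

Each operation carries full float precision; intermediate values are printed rounded. Rounded just once, at four significant digits.
Convert: Hardness H = 1514 MPa = 1.514e+09 Pa.
SI base units throughout: W = 4.855 N, H = 1.514e+09 Pa, K = 4.732e-06.
Rate of wear dV/dL = K·W/H, so: 4.732e-06 · 4.855 / 1.514e+09 = 1.517e-14 m³/m.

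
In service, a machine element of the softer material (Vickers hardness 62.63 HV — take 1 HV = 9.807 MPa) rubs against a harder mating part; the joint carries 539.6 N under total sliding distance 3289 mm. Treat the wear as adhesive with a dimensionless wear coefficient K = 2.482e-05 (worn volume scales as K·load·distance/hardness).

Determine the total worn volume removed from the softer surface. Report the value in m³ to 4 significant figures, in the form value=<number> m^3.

value=7.172e-11 m^3

All arithmetic runs at full precision, and intermediates are printed rounded, and one last rounding to 4 significant digits.
Distance covered L = 3289 mm = 3.289 m.
Hardness H = 62.63 HV × 9.807 MPa/HV = 614.2 MPa = 6.142e+08 Pa.
In SI base units: W = 539.6 N, H = 6.142e+08 Pa, K = 2.482e-05.
The Archard volume V = K·W·L/H = 2.482e-05 · 539.6 · 3.289 / 6.142e+08 = 7.172e-11 m³.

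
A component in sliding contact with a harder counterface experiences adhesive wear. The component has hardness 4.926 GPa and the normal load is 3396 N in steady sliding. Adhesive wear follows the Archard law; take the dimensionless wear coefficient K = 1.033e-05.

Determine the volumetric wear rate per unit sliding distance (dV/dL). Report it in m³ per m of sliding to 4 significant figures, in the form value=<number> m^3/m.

The intermediates are printed rounded, and the computation runs at full float precision — rounded once at the end to 4 significant digits.
Hardness H = 4.926 GPa = 4.926e+09 Pa.
Working in SI base units: W = 3396 N, H = 4.926e+09 Pa, K = 1.033e-05.
The wear rate dV/dL = K·W/H — distance-free: 1.033e-05 · 3396 / 4.926e+09 = 7.122e-12 m³/m.

value=7.122e-12 m^3/m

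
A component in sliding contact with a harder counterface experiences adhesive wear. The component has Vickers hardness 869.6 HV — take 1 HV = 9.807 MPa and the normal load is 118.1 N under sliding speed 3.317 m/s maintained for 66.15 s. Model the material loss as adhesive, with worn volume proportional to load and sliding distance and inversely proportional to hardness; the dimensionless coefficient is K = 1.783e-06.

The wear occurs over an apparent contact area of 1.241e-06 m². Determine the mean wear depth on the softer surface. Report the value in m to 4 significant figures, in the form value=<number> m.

Intermediates are shown rounded. All working math runs at exact precision, and one final rounding to four significant figures.
Convert: Total distance L = v·t = 3.317 m/s × 66.15 s = 219.4 m.
Convert: Hardness H = 869.6 HV × 9.807 MPa/HV = 8528 MPa = 8.528e+09 Pa.
As SI base values: W = 118.1 N, H = 8.528e+09 Pa, K = 1.783e-06.
Apply Archard: V = K·W·L/H = 1.783e-06 · 118.1 · 219.4 / 8.528e+09 = 5.418e-12 m³.
Average depth h = V/A = 5.418e-12 / 1.241e-06 = 4.366e-06 m.

value=4.366e-06 m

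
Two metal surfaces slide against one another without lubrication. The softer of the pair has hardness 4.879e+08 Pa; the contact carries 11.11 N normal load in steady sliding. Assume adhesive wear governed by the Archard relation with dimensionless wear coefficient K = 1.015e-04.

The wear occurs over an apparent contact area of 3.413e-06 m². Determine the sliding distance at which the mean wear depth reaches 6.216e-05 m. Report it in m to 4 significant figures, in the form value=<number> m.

value=91.79 m

The intermediates are shown rounded — the computation holds full float precision; a lone final rounding: four significant digits.
Collected in SI base units: W = 11.11 N, H = 4.879e+08 Pa, K = 1.015e-04.
At the depth limit, V_lim = h_lim·A = 6.216e-05 · 3.413e-06 = 2.122e-10 m³.
Life L = V_lim·H/(K·W) = 2.122e-10 · 4.879e+08 / (1.015e-04 · 11.11) = 91.79 m.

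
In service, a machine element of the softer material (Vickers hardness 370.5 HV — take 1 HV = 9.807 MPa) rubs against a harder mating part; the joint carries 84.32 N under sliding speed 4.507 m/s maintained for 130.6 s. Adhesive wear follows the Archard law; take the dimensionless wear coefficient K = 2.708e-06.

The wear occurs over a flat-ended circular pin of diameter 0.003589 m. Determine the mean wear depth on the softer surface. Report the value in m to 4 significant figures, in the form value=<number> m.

Every step holds full float precision. Intermediates are printed rounded, and rounded once at the end, at 4 significant figures.
Sliding distance L = v·t = 4.507 m/s × 130.6 s = 588.6 m.
Hardness H = 370.5 HV × 9.807 MPa/HV = 3633 MPa = 3.633e+09 Pa.
Contact area A = π·d²/4 = π·(0.003589 m)²/4 = 1.012e-05 m².
In SI base units, W = 84.32 N, H = 3.633e+09 Pa, K = 2.708e-06.
Archard volume V = K·W·L/H = 2.708e-06 · 84.32 · 588.6 / 3.633e+09 = 3.699e-11 m³.
Mean wear depth h = V/A = 3.699e-11 / 1.012e-05 = 3.656e-06 m.

value=3.656e-06 m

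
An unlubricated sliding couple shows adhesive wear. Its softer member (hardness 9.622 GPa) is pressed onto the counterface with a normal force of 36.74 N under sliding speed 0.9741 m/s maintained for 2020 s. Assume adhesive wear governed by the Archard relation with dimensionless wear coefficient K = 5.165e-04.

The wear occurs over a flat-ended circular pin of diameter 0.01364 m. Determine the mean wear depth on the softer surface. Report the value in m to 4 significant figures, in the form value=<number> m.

The algebra carries exact precision; intermediate values are printed rounded, and rounded just once: four significant figures.
Convert: Distance L = v·t = 0.9741 m/s × 2020 s = 1968 m.
Convert: Hardness H = 9.622 GPa = 9.622e+09 Pa.
Convert: Contact area A = π·d²/4 = π·(0.01364 m)²/4 = 1.461e-04 m².
Collected in SI base units: W = 36.74 N, H = 9.622e+09 Pa, K = 5.165e-04.
By Archard's law, V = K·W·L/H = 5.165e-04 · 36.74 · 1968 / 9.622e+09 = 3.881e-09 m³.
Mean depth h = V/A = 3.881e-09 / 1.461e-04 = 2.656e-05 m.

value=2.656e-05 m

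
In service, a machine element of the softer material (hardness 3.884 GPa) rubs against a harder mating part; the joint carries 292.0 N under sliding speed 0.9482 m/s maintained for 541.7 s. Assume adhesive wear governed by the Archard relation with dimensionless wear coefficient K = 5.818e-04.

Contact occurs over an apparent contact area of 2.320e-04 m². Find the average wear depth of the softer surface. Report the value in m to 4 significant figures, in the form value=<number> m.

Quoted intermediates are rounded, and all working math keeps full precision. Rounded once at the end: 4 significant figures.
Total distance L = v·t = 0.9482 m/s × 541.7 s = 513.6 m.
Hardness H = 3.884 GPa = 3.884e+09 Pa.
Collected in SI base units: W = 292.0 N, H = 3.884e+09 Pa, K = 5.818e-04.
Archard volume V = K·W·L/H = 5.818e-04 · 292.0 · 513.6 / 3.884e+09 = 2.247e-08 m³.
Mean depth h = V/A = 2.247e-08 / 2.320e-04 = 9.684e-05 m.

value=9.684e-05 m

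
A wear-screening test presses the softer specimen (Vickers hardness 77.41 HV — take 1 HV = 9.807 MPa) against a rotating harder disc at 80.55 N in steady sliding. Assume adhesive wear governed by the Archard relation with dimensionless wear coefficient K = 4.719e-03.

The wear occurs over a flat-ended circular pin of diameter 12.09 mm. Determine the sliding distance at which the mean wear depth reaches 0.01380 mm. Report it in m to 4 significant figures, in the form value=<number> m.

value=3.164 m

All working math carries exact precision; intermediates appear rounded; one last rounding to four significant digits.
Hardness H = 77.41 HV × 9.807 MPa/HV = 759.2 MPa = 7.592e+08 Pa.
Pin diameter d = 12.09 mm = 0.01209 m. Contact area A = π·d²/4 = π·(0.01209 m)²/4 = 1.148e-04 m².
Depth limit h_lim = 0.01380 mm = 1.380e-05 m.
Restated in SI base units: W = 80.55 N, H = 7.592e+08 Pa, K = 4.719e-03.
Wearable volume V_lim = h_lim·A = 1.380e-05 · 1.148e-04 = 1.584e-09 m³.
Thus life L = V_lim·H/(K·W) = 1.584e-09 · 7.592e+08 / (4.719e-03 · 80.55) = 3.164 m.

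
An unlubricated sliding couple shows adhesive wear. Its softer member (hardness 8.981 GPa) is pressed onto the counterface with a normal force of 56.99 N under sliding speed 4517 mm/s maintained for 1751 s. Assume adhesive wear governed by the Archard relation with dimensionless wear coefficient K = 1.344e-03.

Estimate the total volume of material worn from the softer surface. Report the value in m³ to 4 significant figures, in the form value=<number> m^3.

The computation holds full precision — intermediates are printed rounded — one final rounding to four significant digits.
Sliding speed v = 4517 mm/s = 4.517 m/s. Distance L = v·t = 4.517 m/s × 1751 s = 7909 m.
Hardness H = 8.981 GPa = 8.981e+09 Pa.
Collected in SI base units: W = 56.99 N, H = 8.981e+09 Pa, K = 1.344e-03.
Volume removed: V = K·W·L/H = 1.344e-03 · 56.99 · 7909 / 8.981e+09 = 6.745e-08 m³.

value=6.745e-08 m^3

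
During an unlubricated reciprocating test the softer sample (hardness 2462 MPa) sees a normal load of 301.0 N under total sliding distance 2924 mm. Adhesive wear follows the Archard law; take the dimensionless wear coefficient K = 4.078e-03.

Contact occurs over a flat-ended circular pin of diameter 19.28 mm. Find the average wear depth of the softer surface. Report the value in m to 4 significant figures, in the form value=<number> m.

value=4.993e-06 m

The intermediates are printed rounded; the algebra runs at exact precision, and a lone final rounding to 4 significant digits.
Convert: Total distance L = 2924 mm = 2.924 m.
Convert: Hardness H = 2462 MPa = 2.462e+09 Pa.
Convert: Pin diameter d = 19.28 mm = 0.01928 m. Contact area A = π·d²/4 = π·(0.01928 m)²/4 = 2.919e-04 m².
As SI base values: W = 301.0 N, H = 2.462e+09 Pa, K = 4.078e-03.
By Archard's law, V = K·W·L/H = 4.078e-03 · 301.0 · 2.924 / 2.462e+09 = 1.458e-09 m³.
Mean wear depth h = V/A = 1.458e-09 / 2.919e-04 = 4.993e-06 m.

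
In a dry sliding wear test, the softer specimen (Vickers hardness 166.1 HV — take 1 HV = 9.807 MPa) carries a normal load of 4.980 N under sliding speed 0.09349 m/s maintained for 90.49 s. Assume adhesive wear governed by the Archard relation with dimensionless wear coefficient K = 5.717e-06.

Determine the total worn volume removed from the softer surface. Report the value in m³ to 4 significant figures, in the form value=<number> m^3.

Each operation keeps exact precision — the intermediates are shown rounded; a lone final rounding to 4 significant digits.
Path length L = v·t = 0.09349 m/s × 90.49 s = 8.460 m.
Hardness H = 166.1 HV × 9.807 MPa/HV = 1629 MPa = 1.629e+09 Pa.
In SI base units, W = 4.980 N, H = 1.629e+09 Pa, K = 5.717e-06.
Volume removed: V = K·W·L/H = 5.717e-06 · 4.980 · 8.460 / 1.629e+09 = 1.479e-13 m³.

value=1.479e-13 m^3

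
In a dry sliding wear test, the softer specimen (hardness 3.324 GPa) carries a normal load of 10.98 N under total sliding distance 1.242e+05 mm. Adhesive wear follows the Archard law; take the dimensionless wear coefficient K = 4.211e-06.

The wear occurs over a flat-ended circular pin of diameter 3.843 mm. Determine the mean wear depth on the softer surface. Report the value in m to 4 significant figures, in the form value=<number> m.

value=1.489e-07 m

Each operation carries full precision, and the intermediates appear rounded. Rounded once at the end, at four significant figures.
Path length L = 1.242e+05 mm = 124.2 m.
Hardness H = 3.324 GPa = 3.324e+09 Pa.
Pin diameter d = 3.843 mm = 0.003843 m. Contact area A = π·d²/4 = π·(0.003843 m)²/4 = 1.160e-05 m².
SI base units throughout: W = 10.98 N, H = 3.324e+09 Pa, K = 4.211e-06.
Archard volume V = K·W·L/H = 4.211e-06 · 10.98 · 124.2 / 3.324e+09 = 1.728e-12 m³.
Mean wear depth h = V/A = 1.728e-12 / 1.160e-05 = 1.489e-07 m.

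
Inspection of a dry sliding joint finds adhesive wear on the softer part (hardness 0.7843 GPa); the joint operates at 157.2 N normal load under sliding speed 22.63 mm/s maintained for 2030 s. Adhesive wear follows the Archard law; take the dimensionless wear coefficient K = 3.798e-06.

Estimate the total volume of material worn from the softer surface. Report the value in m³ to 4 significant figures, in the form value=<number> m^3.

value=3.497e-11 m^3

Each operation maintains full float precision, and the intermediates appear rounded — a single final rounding, at 4 significant digits.
Sliding speed v = 22.63 mm/s = 0.02263 m/s. The distance L = v·t = 0.02263 m/s × 2030 s = 45.94 m.
Hardness H = 0.7843 GPa = 7.843e+08 Pa.
As SI base values: W = 157.2 N, H = 7.843e+08 Pa, K = 3.798e-06.
Worn volume V = K·W·L/H = 3.798e-06 · 157.2 · 45.94 / 7.843e+08 = 3.497e-11 m³.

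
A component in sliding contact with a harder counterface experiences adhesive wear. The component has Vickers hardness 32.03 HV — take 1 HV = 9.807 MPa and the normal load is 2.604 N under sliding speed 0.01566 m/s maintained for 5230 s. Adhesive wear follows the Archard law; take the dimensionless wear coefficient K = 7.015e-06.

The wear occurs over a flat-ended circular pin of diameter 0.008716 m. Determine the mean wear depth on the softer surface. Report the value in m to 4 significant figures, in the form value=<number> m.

Displayed values are rounded, and every step runs at full precision. Rounded just once: 4 significant digits.
Distance L = v·t = 0.01566 m/s × 5230 s = 81.90 m.
Hardness H = 32.03 HV × 9.807 MPa/HV = 314.1 MPa = 3.141e+08 Pa.
Contact area A = π·d²/4 = π·(0.008716 m)²/4 = 5.967e-05 m².
In SI base units, W = 2.604 N, H = 3.141e+08 Pa, K = 7.015e-06.
Wear volume V = K·W·L/H = 7.015e-06 · 2.604 · 81.90 / 3.141e+08 = 4.763e-12 m³.
Depth of wear h = V/A = 4.763e-12 / 5.967e-05 = 7.983e-08 m.

value=7.983e-08 m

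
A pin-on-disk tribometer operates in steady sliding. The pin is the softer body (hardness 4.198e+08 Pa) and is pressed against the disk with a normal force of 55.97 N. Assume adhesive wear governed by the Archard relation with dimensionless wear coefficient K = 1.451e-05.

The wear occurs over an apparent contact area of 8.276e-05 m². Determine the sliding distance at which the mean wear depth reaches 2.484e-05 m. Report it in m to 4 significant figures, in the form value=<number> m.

Intermediates are shown rounded. Every step runs at full precision, and one final rounding: four significant digits.
Collected in SI base units: W = 55.97 N, H = 4.198e+08 Pa, K = 1.451e-05.
Limit volume V_lim = h_lim·A = 2.484e-05 · 8.276e-05 = 2.056e-09 m³.
So the life L = V_lim·H/(K·W) = 2.056e-09 · 4.198e+08 / (1.451e-05 · 55.97) = 1063 m.

value=1063 m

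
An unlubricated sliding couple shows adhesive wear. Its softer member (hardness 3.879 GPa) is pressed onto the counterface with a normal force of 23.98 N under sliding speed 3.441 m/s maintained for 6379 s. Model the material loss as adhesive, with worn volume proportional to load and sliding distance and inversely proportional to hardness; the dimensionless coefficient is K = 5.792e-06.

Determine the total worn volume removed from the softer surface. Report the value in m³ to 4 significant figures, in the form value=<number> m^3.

All arithmetic carries exact precision. Shown intermediates are rounded — rounded once at the end to 4 significant figures.
Convert: Total distance L = v·t = 3.441 m/s × 6379 s = 2.195e+04 m.
Convert: Hardness H = 3.879 GPa = 3.879e+09 Pa.
SI base units throughout: W = 23.98 N, H = 3.879e+09 Pa, K = 5.792e-06.
Apply Archard: V = K·W·L/H = 5.792e-06 · 23.98 · 2.195e+04 / 3.879e+09 = 7.860e-10 m³.

value=7.860e-10 m^3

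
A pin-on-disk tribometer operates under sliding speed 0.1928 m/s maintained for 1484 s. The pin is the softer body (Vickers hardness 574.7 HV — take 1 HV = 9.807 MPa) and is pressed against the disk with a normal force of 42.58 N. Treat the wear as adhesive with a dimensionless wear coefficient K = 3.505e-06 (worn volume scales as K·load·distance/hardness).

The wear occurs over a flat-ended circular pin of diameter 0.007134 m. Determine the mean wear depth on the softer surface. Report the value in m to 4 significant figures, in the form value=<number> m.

value=1.895e-07 m

Intermediate values appear rounded, and every step holds full float precision; one last rounding, at 4 significant figures.
Sliding distance L = v·t = 0.1928 m/s × 1484 s = 286.1 m.
Hardness H = 574.7 HV × 9.807 MPa/HV = 5636 MPa = 5.636e+09 Pa.
Contact area A = π·d²/4 = π·(0.007134 m)²/4 = 3.997e-05 m².
Collected in SI base units: W = 42.58 N, H = 5.636e+09 Pa, K = 3.505e-06.
Worn volume V = K·W·L/H = 3.505e-06 · 42.58 · 286.1 / 5.636e+09 = 7.576e-12 m³.
Mean depth h = V/A = 7.576e-12 / 3.997e-05 = 1.895e-07 m.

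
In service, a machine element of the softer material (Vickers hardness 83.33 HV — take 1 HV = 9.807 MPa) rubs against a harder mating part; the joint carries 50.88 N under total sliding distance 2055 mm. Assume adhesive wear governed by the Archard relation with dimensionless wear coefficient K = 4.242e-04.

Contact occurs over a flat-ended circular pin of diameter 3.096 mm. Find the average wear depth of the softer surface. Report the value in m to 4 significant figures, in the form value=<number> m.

value=7.209e-06 m

All arithmetic maintains full float precision. Printed values are rounded — one last rounding: four significant digits.
Convert: Total distance L = 2055 mm = 2.055 m.
Convert: Hardness H = 83.33 HV × 9.807 MPa/HV = 817.2 MPa = 8.172e+08 Pa.
Convert: Pin diameter d = 3.096 mm = 0.003096 m. Contact area A = π·d²/4 = π·(0.003096 m)²/4 = 7.528e-06 m².
SI base units throughout: W = 50.88 N, H = 8.172e+08 Pa, K = 4.242e-04.
Archard relation: V = K·W·L/H = 4.242e-04 · 50.88 · 2.055 / 8.172e+08 = 5.427e-11 m³.
Mean depth h = V/A = 5.427e-11 / 7.528e-06 = 7.209e-06 m.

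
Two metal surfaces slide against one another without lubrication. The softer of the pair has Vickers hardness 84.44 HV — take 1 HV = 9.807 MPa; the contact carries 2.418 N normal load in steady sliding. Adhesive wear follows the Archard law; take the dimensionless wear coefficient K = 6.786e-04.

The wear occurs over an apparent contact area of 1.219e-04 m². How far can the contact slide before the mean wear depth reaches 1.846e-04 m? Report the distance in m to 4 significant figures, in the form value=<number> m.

value=1.136e+04 m

Intermediate values appear rounded, and the computation runs at full float precision. Rounded once at the end: 4 significant figures.
Hardness H = 84.44 HV × 9.807 MPa/HV = 828.1 MPa = 8.281e+08 Pa.
Expressed in SI base units: W = 2.418 N, H = 8.281e+08 Pa, K = 6.786e-04.
Limit volume V_lim = h_lim·A = 1.846e-04 · 1.219e-04 = 2.250e-08 m³.
Thus life L = V_lim·H/(K·W) = 2.250e-08 · 8.281e+08 / (6.786e-04 · 2.418) = 1.136e+04 m.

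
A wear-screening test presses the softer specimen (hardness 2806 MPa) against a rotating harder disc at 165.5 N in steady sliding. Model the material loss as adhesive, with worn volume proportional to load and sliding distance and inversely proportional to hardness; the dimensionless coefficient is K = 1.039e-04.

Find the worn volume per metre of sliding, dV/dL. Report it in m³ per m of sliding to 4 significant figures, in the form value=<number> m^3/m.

value=6.128e-12 m^3/m

The computation carries full precision, and intermediate values are printed rounded. Rounded just once to 4 significant figures.
Hardness H = 2806 MPa = 2.806e+09 Pa.
Collected in SI base units: W = 165.5 N, H = 2.806e+09 Pa, K = 1.039e-04.
Wear rate dV/dL = K·W/H (no L dependence): 1.039e-04 · 165.5 / 2.806e+09 = 6.128e-12 m³/m.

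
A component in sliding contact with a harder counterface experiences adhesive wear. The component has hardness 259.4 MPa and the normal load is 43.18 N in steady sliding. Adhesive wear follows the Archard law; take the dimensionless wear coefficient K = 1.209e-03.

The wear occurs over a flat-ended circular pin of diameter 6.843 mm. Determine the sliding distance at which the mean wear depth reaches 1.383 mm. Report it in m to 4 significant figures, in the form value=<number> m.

The intermediates are printed rounded; each operation holds exact precision; rounded just once to 4 significant figures.
Hardness H = 259.4 MPa = 2.594e+08 Pa.
Pin diameter d = 6.843 mm = 0.006843 m. Contact area A = π·d²/4 = π·(0.006843 m)²/4 = 3.678e-05 m².
Depth limit h_lim = 1.383 mm = 0.001383 m.
Restated in SI base units: W = 43.18 N, H = 2.594e+08 Pa, K = 1.209e-03.
At the depth limit, V_lim = h_lim·A = 0.001383 · 3.678e-05 = 5.086e-08 m³.
Life L = V_lim·H/(K·W) = 5.086e-08 · 2.594e+08 / (1.209e-03 · 43.18) = 252.7 m.

value=252.7 m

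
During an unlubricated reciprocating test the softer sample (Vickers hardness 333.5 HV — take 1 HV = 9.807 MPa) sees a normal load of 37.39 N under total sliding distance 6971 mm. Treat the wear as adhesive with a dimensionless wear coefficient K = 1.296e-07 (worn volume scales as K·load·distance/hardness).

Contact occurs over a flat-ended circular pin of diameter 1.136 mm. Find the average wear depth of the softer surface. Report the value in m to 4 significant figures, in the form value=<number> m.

value=1.019e-08 m

All arithmetic holds full float precision. The intermediates are displayed rounded; rounded once at the end to 4 significant digits.
Convert: Distance covered L = 6971 mm = 6.971 m.
Convert: Hardness H = 333.5 HV × 9.807 MPa/HV = 3271 MPa = 3.271e+09 Pa.
Convert: Pin diameter d = 1.136 mm = 0.001136 m. Contact area A = π·d²/4 = π·(0.001136 m)²/4 = 1.014e-06 m².
In SI base units, W = 37.39 N, H = 3.271e+09 Pa, K = 1.296e-07.
By Archard's law, V = K·W·L/H = 1.296e-07 · 37.39 · 6.971 / 3.271e+09 = 1.033e-14 m³.
Mean depth h = V/A = 1.033e-14 / 1.014e-06 = 1.019e-08 m.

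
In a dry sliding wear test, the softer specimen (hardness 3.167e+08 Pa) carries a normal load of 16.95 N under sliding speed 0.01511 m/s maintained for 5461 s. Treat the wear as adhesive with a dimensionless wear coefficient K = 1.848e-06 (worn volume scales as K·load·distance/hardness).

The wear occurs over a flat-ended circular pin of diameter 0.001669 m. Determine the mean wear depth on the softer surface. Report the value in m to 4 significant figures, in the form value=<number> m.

All working math keeps full precision — intermediates are shown rounded, and one last rounding, at four significant digits.
Total distance L = v·t = 0.01511 m/s × 5461 s = 82.52 m.
Contact area A = π·d²/4 = π·(0.001669 m)²/4 = 2.188e-06 m².
SI base units throughout: W = 16.95 N, H = 3.167e+08 Pa, K = 1.848e-06.
Apply Archard: V = K·W·L/H = 1.848e-06 · 16.95 · 82.52 / 3.167e+08 = 8.161e-12 m³.
Depth h = V/A = 8.161e-12 / 2.188e-06 = 3.730e-06 m.

value=3.730e-06 m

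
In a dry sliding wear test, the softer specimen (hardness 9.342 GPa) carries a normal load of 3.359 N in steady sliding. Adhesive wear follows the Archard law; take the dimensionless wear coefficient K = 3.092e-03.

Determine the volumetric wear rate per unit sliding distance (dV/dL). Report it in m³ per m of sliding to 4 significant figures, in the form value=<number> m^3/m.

value=1.112e-12 m^3/m

Every step maintains full float precision — the intermediates are printed rounded. Rounded once at the end to 4 significant figures.
Convert: Hardness H = 9.342 GPa = 9.342e+09 Pa.
Collected in SI base units: W = 3.359 N, H = 9.342e+09 Pa, K = 3.092e-03.
Wear rate dV/dL = K·W/H: 3.092e-03 · 3.359 / 9.342e+09 = 1.112e-12 m³/m.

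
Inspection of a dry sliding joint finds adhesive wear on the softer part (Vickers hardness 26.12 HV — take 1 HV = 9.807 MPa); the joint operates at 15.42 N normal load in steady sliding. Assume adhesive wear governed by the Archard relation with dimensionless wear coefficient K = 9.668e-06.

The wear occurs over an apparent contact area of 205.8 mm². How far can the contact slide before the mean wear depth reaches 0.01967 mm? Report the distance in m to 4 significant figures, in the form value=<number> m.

The algebra keeps exact precision, and intermediates are displayed rounded; a single final rounding, at four significant figures.
Hardness H = 26.12 HV × 9.807 MPa/HV = 256.2 MPa = 2.562e+08 Pa.
Contact area A = 205.8 mm² = 2.058e-04 m².
Depth limit h_lim = 0.01967 mm = 1.967e-05 m.
Expressed in SI base units: W = 15.42 N, H = 2.562e+08 Pa, K = 9.668e-06.
Allowed volume V_lim = h_lim·A = 1.967e-05 · 2.058e-04 = 4.048e-09 m³.
Life L = V_lim·H/(K·W) = 4.048e-09 · 2.562e+08 / (9.668e-06 · 15.42) = 6956 m.

value=6956 m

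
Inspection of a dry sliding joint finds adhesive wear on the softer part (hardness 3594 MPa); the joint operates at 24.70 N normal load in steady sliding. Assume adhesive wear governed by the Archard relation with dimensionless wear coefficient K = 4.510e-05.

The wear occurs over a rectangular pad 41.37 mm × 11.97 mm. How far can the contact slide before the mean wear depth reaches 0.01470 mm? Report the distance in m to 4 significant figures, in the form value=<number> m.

All arithmetic keeps exact precision. Intermediates are printed rounded, and one final rounding: four significant digits.
Hardness H = 3594 MPa = 3.594e+09 Pa.
Pad sides 41.37 mm × 11.97 mm = 0.04137 m × 0.01197 m. Contact area A = 0.04137 m × 0.01197 m = 4.952e-04 m².
Depth limit h_lim = 0.01470 mm = 1.470e-05 m.
Working in SI base units: W = 24.70 N, H = 3.594e+09 Pa, K = 4.510e-05.
Volume at the limit: V_lim = h_lim·A = 1.470e-05 · 4.952e-04 = 7.279e-09 m³.
Inverting, life L = V_lim·H/(K·W) = 7.279e-09 · 3.594e+09 / (4.510e-05 · 24.70) = 2.349e+04 m.

value=2.349e+04 m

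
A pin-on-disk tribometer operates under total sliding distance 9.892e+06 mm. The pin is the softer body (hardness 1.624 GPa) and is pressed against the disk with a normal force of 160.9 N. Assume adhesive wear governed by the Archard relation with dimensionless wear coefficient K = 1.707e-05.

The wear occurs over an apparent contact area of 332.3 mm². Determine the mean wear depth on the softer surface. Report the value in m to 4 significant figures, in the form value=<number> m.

value=5.035e-05 m

Intermediates appear rounded; every step holds exact precision — one last rounding, at 4 significant digits.
Convert: The distance L = 9.892e+06 mm = 9892 m.
Convert: Hardness H = 1.624 GPa = 1.624e+09 Pa.
Convert: Contact area A = 332.3 mm² = 3.323e-04 m².
As SI base values: W = 160.9 N, H = 1.624e+09 Pa, K = 1.707e-05.
Archard volume V = K·W·L/H = 1.707e-05 · 160.9 · 9892 / 1.624e+09 = 1.673e-08 m³.
Mean depth h = V/A = 1.673e-08 / 3.323e-04 = 5.035e-05 m.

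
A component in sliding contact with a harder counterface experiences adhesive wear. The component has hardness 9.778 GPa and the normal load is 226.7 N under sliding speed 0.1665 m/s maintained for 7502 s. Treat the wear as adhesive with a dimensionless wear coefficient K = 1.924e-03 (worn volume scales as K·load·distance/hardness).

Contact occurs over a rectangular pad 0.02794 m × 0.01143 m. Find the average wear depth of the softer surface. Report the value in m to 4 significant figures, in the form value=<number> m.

Intermediates are displayed rounded. All arithmetic runs at exact precision; a lone final rounding to four significant figures.
Convert: Total distance L = v·t = 0.1665 m/s × 7502 s = 1249 m.
Convert: Hardness H = 9.778 GPa = 9.778e+09 Pa.
Convert: Contact area A = 0.02794 m × 0.01143 m = 3.194e-04 m².
Restated in SI base units: W = 226.7 N, H = 9.778e+09 Pa, K = 1.924e-03.
Wear volume V = K·W·L/H = 1.924e-03 · 226.7 · 1249 / 9.778e+09 = 5.572e-08 m³.
Mean wear depth h = V/A = 5.572e-08 / 3.194e-04 = 1.745e-04 m.

value=1.745e-04 m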